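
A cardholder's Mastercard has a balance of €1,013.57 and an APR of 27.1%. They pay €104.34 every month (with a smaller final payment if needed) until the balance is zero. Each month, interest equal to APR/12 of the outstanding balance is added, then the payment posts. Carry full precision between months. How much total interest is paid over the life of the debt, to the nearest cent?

€143.66

Monthly rate r = 27.1%/12 = 2.25833% = 0.0225833.
Payoff takes n = ⌈−ln(1 − rB₀/P)/ln(1+r)⌉ = ⌈11.090⌉ = 12 payments; the last is €9.49.
Total paid = 11·€104.34 + €9.49 = €1,157.23.
Total interest = total paid − principal = €1,157.23 − €1,013.57 = €143.66.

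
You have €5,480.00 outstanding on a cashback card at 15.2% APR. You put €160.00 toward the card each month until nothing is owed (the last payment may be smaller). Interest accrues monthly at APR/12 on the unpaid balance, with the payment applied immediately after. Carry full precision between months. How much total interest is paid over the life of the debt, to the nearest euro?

Monthly rate r = 15.2%/12 = 1.26667% = 0.0126667.
Payoff takes n = ⌈−ln(1 − rB₀/P)/ln(1+r)⌉ = ⌈45.194⌉ = 46 payments; the last is €31.26.
Total paid = 45·€160.00 + €31.26 = €7,231.26.
Total interest = total paid − principal = €7,231.26 − €5,480.00 = €1,751.26.

€1,751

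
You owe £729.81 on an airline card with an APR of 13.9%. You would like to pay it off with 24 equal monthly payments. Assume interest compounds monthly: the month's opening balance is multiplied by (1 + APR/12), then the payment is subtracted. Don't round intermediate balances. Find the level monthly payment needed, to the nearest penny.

£35.01

Monthly rate r = 13.9%/12 = 1.15833% = 0.0115833.
Level-payment amortization: P = B₀·r / (1 − (1+r)^(−n)) = 729.81·0.0115833 / (1 − 1.01158^(−24)).
Denominator 1 − (1+r)^(−24) = 0.241492235.
P = 8.45363 / 0.241492235 ≈ 35.01.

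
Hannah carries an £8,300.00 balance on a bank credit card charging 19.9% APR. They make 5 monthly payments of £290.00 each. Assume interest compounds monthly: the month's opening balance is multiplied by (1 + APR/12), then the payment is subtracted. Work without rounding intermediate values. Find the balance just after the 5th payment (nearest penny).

£7,512.52

Monthly rate r = 19.9%/12 = 1.65833% = 0.0165833.
Each month: B ← B·(1+r) − £290.00.
Month 1: interest £137.64; balance after payment £8,147.64.
Month 2: interest £135.12; balance after payment £7,992.76.
Month 3: interest £132.55; balance after payment £7,835.30.
Month 4: interest £129.94; balance after payment £7,675.24.
Month 5: interest £127.28; balance after payment £7,512.52.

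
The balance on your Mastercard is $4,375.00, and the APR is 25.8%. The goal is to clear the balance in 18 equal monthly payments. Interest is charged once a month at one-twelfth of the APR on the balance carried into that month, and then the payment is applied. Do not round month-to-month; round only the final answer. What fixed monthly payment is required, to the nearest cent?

Monthly rate r = 25.8%/12 = 2.15% = 0.0215.
Level-payment amortization: P = B₀·r / (1 − (1+r)^(−n)) = 4375.00·0.0215 / (1 − 1.0215^(−18)).
Denominator 1 − (1+r)^(−18) = 0.318117849.
P = 94.0625 / 0.318117849 ≈ 295.68.

$295.68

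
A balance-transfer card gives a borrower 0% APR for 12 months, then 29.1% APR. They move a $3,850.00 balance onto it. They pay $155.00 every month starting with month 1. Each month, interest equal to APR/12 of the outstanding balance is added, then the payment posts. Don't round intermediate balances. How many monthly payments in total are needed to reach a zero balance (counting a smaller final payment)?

28 payments

Promo months 1–12 at r₀ = 0%/12 = 0; months 13+ at r₁ = 29.1%/12 = 0.02425.
After month 12 (no interest yet): B = $3,850.00 − 12·$155.00 = $1,990.00.
Then at r₁ with $155.00/mo: n₂ = −ln(1 − r₁·B/P)/ln(1+r₁) ≈ 15.57 → 16 more payments.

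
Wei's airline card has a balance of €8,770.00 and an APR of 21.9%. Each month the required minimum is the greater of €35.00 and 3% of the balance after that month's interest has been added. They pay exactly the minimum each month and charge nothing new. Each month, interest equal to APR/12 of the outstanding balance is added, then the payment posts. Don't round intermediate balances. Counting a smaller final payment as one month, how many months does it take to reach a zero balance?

215 months

Monthly rate r = 21.9%/12 = 1.825% = 0.01825.
While 3% of the post-interest balance exceeds €35.00, each month B ← (B·(1+r))·(1 − 0.03), i.e. B shrinks by the factor (1+r)·0.97 = 0.9877.
This holds for months 1–165. Entering month 166 the balance is €1,138.45; 3% of the post-interest balance is now below €35.00, so the flat €35.00 minimum applies from here.
From month 166 a fixed €35.00 at rate r clears €1,138.45 in 50 more payments. Total: 165 + 50 = 215 months.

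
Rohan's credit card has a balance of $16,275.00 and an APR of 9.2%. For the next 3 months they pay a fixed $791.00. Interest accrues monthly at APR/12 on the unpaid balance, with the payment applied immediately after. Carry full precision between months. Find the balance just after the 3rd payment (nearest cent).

Monthly rate r = 9.2%/12 = 0.766667% = 0.00766667.
Each month: B ← B·(1+r) − $791.00.
Month 1: interest $124.77; balance after payment $15,608.78.
Month 2: interest $119.67; balance after payment $14,937.44.
Month 3: interest $114.52; balance after payment $14,260.96.

$14,260.96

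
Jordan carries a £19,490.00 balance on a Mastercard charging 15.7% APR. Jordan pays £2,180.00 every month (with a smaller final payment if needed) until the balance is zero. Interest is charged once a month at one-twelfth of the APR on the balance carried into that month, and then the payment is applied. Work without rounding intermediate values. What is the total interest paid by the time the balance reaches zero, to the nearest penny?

Monthly rate r = 15.7%/12 = 1.30833% = 0.0130833.
Payoff takes n = ⌈−ln(1 − rB₀/P)/ln(1+r)⌉ = ⌈9.570⌉ = 10 payments; the last is £1,246.13.
Total paid = 9·£2,180.00 + £1,246.13 = £20,866.13.
Total interest = total paid − principal = £20,866.13 − £19,490.00 = £1,376.13.

£1,376.13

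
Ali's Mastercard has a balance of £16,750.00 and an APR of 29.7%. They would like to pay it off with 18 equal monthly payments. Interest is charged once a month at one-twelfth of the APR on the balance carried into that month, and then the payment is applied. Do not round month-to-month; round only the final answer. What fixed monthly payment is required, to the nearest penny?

£1,164.46

Monthly rate r = 29.7%/12 = 2.475% = 0.02475.
Level-payment amortization: P = B₀·r / (1 − (1+r)^(−n)) = 16750.00·0.02475 / (1 − 1.02475^(−18)).
Denominator 1 − (1+r)^(−18) = 0.356012683.
P = 414.562 / 0.356012683 ≈ 1164.46.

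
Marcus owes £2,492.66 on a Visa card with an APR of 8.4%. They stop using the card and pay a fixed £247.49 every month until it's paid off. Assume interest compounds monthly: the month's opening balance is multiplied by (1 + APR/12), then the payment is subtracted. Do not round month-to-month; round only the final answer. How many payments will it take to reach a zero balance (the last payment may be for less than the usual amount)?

Monthly rate r = 8.4%/12 = 0.7% = 0.007.
Recurrence: B ← B·(1+r) − £247.49.
Month 1: interest £17.45; balance after payment £2,262.62.
Month 2: interest £15.84; balance after payment £2,030.97.
Closed form: n = −ln(1 − rB₀/P)/ln(1+r) = −ln(0.9295)/ln(1.007) ≈ 10.481, so the balance reaches zero during payment 11.

11 months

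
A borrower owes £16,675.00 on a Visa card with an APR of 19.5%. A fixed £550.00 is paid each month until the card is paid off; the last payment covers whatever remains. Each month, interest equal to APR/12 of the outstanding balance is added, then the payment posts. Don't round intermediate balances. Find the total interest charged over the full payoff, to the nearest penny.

£6,479.32

Monthly rate r = 19.5%/12 = 1.625% = 0.01625.
Payoff takes n = ⌈−ln(1 − rB₀/P)/ln(1+r)⌉ = ⌈42.098⌉ = 43 payments; the last is £54.32.
Total paid = 42·£550.00 + £54.32 = £23,154.32.
Total interest = total paid − principal = £23,154.32 − £16,675.00 = £6,479.32.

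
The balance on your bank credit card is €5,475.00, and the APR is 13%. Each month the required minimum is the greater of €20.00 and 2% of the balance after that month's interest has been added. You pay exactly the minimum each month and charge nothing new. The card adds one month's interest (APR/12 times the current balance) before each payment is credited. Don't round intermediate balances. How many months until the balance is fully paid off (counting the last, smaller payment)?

Monthly rate r = 13%/12 = 1.08333% = 0.0108333.
While 2% of the post-interest balance exceeds €20.00, each month B ← (B·(1+r))·(1 − 0.02), i.e. B shrinks by the factor (1+r)·0.98 = 0.99062.
This holds for months 1–182. Entering month 183 the balance is €984.48; 2% of the post-interest balance is now below €20.00, so the flat €20.00 minimum applies from here.
From month 183 a fixed €20.00 at rate r clears €984.48 in 71 more payments. Total: 182 + 71 = 253 months.

253 months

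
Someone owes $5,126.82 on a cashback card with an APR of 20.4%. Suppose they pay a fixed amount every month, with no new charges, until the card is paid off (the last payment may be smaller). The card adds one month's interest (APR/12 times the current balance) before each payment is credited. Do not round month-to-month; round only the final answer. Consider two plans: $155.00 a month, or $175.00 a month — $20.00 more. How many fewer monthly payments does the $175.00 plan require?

Monthly rate r = 20.4%/12 = 1.7% = 0.017.
At $155.00/mo: n = ⌈−ln(1 − rB₀/P)/ln(1+r)⌉ = 50 payments (last $1.99); total interest = total paid − $5,126.82 = $2,470.17.
At $175.00/mo: 41 payments (last $155.23); total interest $2,028.41.
Payments saved = 50 − 41 = 9.

9 fewer payments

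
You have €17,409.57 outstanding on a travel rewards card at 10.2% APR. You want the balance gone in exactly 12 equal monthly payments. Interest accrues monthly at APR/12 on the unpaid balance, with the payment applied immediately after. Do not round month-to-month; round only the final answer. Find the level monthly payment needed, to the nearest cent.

Monthly rate r = 10.2%/12 = 0.85% = 0.0085.
Level-payment amortization: P = B₀·r / (1 − (1+r)^(−n)) = 17409.57·0.0085 / (1 − 1.0085^(−12)).
Denominator 1 − (1+r)^(−12) = 0.0965811054.
P = 147.981 / 0.0965811054 ≈ 1532.20.

€1,532.20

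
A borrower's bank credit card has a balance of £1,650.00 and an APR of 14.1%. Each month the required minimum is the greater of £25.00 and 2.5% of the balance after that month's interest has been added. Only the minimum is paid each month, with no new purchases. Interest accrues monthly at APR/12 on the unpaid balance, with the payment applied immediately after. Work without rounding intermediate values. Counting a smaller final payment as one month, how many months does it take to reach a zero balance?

Monthly rate r = 14.1%/12 = 1.175% = 0.01175.
While 2.5% of the post-interest balance exceeds £25.00, each month B ← (B·(1+r))·(1 − 0.025), i.e. B shrinks by the factor (1+r)·0.975 = 0.98646.
This holds for months 1–38. Entering month 39 the balance is £982.75; 2.5% of the post-interest balance is now below £25.00, so the flat £25.00 minimum applies from here.
From month 39 a fixed £25.00 at rate r clears £982.75 in 54 more payments. Total: 38 + 54 = 92 months.

92 months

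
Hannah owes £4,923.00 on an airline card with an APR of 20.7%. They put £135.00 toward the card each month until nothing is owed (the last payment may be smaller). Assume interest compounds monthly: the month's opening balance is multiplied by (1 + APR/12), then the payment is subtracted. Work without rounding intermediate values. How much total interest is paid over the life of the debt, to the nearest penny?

£2,904.80

Monthly rate r = 20.7%/12 = 1.725% = 0.01725.
Payoff takes n = ⌈−ln(1 − rB₀/P)/ln(1+r)⌉ = ⌈57.984⌉ = 58 payments; the last is £132.80.
Total paid = 57·£135.00 + £132.80 = £7,827.80.
Total interest = total paid − principal = £7,827.80 − £4,923.00 = £2,904.80.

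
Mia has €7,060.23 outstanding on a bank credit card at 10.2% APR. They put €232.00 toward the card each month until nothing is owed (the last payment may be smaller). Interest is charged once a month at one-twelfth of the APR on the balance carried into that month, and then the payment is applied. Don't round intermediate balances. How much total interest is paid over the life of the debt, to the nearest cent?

€1,144.14

Monthly rate r = 10.2%/12 = 0.85% = 0.0085.
Payoff takes n = ⌈−ln(1 − rB₀/P)/ln(1+r)⌉ = ⌈35.363⌉ = 36 payments; the last is €84.37.
Total paid = 35·€232.00 + €84.37 = €8,204.37.
Total interest = total paid − principal = €8,204.37 − €7,060.23 = €1,144.14.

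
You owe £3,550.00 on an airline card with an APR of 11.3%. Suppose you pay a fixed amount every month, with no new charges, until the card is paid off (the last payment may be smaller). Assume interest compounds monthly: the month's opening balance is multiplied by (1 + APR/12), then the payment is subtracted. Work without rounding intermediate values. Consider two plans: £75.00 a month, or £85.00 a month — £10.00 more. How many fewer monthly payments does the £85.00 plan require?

Monthly rate r = 11.3%/12 = 0.941667% = 0.00941667.
At £75.00/mo: n = ⌈−ln(1 − rB₀/P)/ln(1+r)⌉ = 63 payments (last £71.93); total interest = total paid − £3,550.00 = £1,171.93.
At £85.00/mo: 54 payments (last £26.81); total interest £981.81.
Payments saved = 63 − 54 = 9.

9 fewer payments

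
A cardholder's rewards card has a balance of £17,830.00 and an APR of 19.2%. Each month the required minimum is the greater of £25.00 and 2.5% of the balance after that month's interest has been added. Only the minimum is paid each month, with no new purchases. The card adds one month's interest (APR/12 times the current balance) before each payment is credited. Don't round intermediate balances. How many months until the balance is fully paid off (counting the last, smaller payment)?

370 months

Monthly rate r = 19.2%/12 = 1.6% = 0.016.
While 2.5% of the post-interest balance exceeds £25.00, each month B ← (B·(1+r))·(1 − 0.025), i.e. B shrinks by the factor (1+r)·0.975 = 0.9906.
This holds for months 1–307. Entering month 308 the balance is £981.60; 2.5% of the post-interest balance is now below £25.00, so the flat £25.00 minimum applies from here.
From month 308 a fixed £25.00 at rate r clears £981.60 in 63 more payments. Total: 307 + 63 = 370 months.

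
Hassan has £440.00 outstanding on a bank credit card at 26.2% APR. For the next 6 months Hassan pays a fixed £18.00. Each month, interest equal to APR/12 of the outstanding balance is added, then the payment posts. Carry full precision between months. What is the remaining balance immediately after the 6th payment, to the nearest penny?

Monthly rate r = 26.2%/12 = 2.18333% = 0.0218333.
Each month: B ← B·(1+r) − £18.00.
Month 1: interest £9.61; balance after payment £431.61.
Month 2: interest £9.42; balance after payment £423.03.
Month 3: interest £9.24; balance after payment £414.27.
Month 4: interest £9.04; balance after payment £405.31.
Month 5: interest £8.85; balance after payment £396.16.
Month 6: interest £8.65; balance after payment £386.81.

£386.81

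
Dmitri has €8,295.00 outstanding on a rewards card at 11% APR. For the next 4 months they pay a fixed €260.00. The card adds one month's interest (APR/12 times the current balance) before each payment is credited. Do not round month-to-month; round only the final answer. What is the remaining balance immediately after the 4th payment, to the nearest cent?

€7,548.97

Monthly rate r = 11%/12 = 0.916667% = 0.00916667.
Each month: B ← B·(1+r) − €260.00.
Month 1: interest €76.04; balance after payment €8,111.04.
Month 2: interest €74.35; balance after payment €7,925.39.
Month 3: interest €72.65; balance after payment €7,738.04.
Month 4: interest €70.93; balance after payment €7,548.97.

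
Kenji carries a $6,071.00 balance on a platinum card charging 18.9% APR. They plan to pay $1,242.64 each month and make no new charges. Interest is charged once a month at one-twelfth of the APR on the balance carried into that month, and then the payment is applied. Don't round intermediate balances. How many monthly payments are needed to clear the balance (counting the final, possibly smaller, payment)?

Monthly rate r = 18.9%/12 = 1.575% = 0.01575.
Recurrence: B ← B·(1+r) − $1,242.64.
Month 1: interest $95.62; balance after payment $4,923.98.
Month 2: interest $77.55; balance after payment $3,758.89.
Month 3: interest $59.20; balance after payment $2,575.45.
Month 4: interest $40.56; balance after payment $1,373.38.
Month 5: interest $21.63; balance after payment $152.37.
Month 6: interest $2.40; balance after payment $0.00.

6 months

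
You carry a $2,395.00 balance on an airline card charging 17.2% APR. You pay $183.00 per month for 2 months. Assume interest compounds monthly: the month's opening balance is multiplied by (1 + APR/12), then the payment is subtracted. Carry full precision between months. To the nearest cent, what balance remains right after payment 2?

$2,095.53

Monthly rate r = 17.2%/12 = 1.43333% = 0.0143333.
Each month: B ← B·(1+r) − $183.00.
Month 1: interest $34.33; balance after payment $2,246.33.
Month 2: interest $32.20; balance after payment $2,095.53.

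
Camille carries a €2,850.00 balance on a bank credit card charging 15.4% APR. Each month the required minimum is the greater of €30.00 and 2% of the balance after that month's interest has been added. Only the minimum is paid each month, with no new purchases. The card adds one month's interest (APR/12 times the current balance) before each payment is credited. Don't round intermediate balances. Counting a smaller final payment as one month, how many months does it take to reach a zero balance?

167 months

Monthly rate r = 15.4%/12 = 1.28333% = 0.0128333.
While 2% of the post-interest balance exceeds €30.00, each month B ← (B·(1+r))·(1 − 0.02), i.e. B shrinks by the factor (1+r)·0.98 = 0.99258.
This holds for months 1–88. Entering month 89 the balance is €1,479.39; 2% of the post-interest balance is now below €30.00, so the flat €30.00 minimum applies from here.
From month 89 a fixed €30.00 at rate r clears €1,479.39 in 79 more payments. Total: 88 + 79 = 167 months.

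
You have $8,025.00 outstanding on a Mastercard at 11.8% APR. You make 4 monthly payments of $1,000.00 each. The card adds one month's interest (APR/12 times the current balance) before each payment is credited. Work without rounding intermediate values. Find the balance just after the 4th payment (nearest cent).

$4,285.95

Monthly rate r = 11.8%/12 = 0.983333% = 0.00983333.
Each month: B ← B·(1+r) − $1,000.00.
Month 1: interest $78.91; balance after payment $7,103.91.
Month 2: interest $69.86; balance after payment $6,173.77.
Month 3: interest $60.71; balance after payment $5,234.48.
Month 4: interest $51.47; balance after payment $4,285.95.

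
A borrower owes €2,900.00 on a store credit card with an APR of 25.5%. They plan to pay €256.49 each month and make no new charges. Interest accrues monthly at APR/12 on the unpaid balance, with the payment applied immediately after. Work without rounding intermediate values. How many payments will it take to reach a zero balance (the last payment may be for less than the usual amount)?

Monthly rate r = 25.5%/12 = 2.125% = 0.02125.
Recurrence: B ← B·(1+r) − €256.49.
Month 1: interest €61.63; balance after payment €2,705.14.
Month 2: interest €57.48; balance after payment €2,506.13.
Closed form: n = −ln(1 − rB₀/P)/ln(1+r) = −ln(0.75974)/ln(1.02125) ≈ 13.068, so the balance reaches zero during payment 14.

14 months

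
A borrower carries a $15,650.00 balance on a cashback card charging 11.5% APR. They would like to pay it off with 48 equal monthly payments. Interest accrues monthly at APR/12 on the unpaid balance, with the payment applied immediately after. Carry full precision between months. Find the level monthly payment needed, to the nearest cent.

Monthly rate r = 11.5%/12 = 0.958333% = 0.00958333.
Level-payment amortization: P = B₀·r / (1 − (1+r)^(−n)) = 15650.00·0.00958333 / (1 − 1.00958^(−48)).
Denominator 1 − (1+r)^(−48) = 0.367332211.
P = 149.979 / 0.367332211 ≈ 408.29.

$408.29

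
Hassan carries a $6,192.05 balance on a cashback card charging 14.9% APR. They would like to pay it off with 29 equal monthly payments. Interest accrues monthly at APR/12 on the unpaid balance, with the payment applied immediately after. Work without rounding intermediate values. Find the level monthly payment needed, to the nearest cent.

Monthly rate r = 14.9%/12 = 1.24167% = 0.0124167.
Level-payment amortization: P = B₀·r / (1 − (1+r)^(−n)) = 6192.05·0.0124167 / (1 − 1.01242^(−29)).
Denominator 1 − (1+r)^(−29) = 0.300833348.
P = 76.8846 / 0.300833348 ≈ 255.57.

$255.57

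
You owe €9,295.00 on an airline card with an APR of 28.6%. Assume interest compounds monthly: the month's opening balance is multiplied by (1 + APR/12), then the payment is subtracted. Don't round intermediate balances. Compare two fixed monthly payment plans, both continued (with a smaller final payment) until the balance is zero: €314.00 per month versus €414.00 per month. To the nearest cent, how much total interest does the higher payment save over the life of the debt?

Monthly rate r = 28.6%/12 = 2.38333% = 0.0238333.
At €314.00/mo: n = ⌈−ln(1 − rB₀/P)/ln(1+r)⌉ = 52 payments (last €283.96); total interest = total paid − €9,295.00 = €7,002.96.
At €414.00/mo: 33 payments (last €215.83); total interest €4,168.83.
Interest saved = €7,002.96 − €4,168.83 = €2,834.13.

€2,834.13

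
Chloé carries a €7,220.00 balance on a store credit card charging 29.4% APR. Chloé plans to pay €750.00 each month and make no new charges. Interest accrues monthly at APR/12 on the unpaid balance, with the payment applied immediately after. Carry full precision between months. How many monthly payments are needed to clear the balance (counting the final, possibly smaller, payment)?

Monthly rate r = 29.4%/12 = 2.45% = 0.0245.
Recurrence: B ← B·(1+r) − €750.00.
Month 1: interest €176.89; balance after payment €6,646.89.
Month 2: interest €162.85; balance after payment €6,059.74.
Closed form: n = −ln(1 − rB₀/P)/ln(1+r) = −ln(0.76415)/ln(1.0245) ≈ 11.113, so the balance reaches zero during payment 12.

12 months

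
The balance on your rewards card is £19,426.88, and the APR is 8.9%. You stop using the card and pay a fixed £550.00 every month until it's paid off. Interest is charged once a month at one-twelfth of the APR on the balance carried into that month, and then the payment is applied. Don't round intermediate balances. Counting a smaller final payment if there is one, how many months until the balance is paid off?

42 payments

Monthly rate r = 8.9%/12 = 0.741667% = 0.00741667.
Recurrence: B ← B·(1+r) − £550.00.
Month 1: interest £144.08; balance after payment £19,020.96.
Month 2: interest £141.07; balance after payment £18,612.03.
Closed form: n = −ln(1 − rB₀/P)/ln(1+r) = −ln(0.73803)/ln(1.00742) ≈ 41.109, so the balance reaches zero during payment 42.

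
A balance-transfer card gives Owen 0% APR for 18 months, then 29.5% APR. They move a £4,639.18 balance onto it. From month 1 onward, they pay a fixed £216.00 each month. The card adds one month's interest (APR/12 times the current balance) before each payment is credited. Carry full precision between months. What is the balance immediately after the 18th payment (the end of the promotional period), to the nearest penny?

Promo months 1–18 at r₀ = 0%/12 = 0; months 19+ at r₁ = 29.5%/12 = 0.0245833.
After month 18 (no interest yet): B = £4,639.18 − 18·£216.00 = £751.18.

£751.18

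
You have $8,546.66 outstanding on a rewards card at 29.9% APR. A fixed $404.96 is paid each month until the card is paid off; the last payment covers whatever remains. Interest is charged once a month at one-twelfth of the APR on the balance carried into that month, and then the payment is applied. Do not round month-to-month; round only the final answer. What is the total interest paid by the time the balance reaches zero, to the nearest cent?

Monthly rate r = 29.9%/12 = 2.49167% = 0.0249167.
Payoff takes n = ⌈−ln(1 − rB₀/P)/ln(1+r)⌉ = ⌈30.322⌉ = 31 payments; the last is $131.47.
Total paid = 30·$404.96 + $131.47 = $12,280.27.
Total interest = total paid − principal = $12,280.27 − $8,546.66 = $3,733.61.

$3,733.61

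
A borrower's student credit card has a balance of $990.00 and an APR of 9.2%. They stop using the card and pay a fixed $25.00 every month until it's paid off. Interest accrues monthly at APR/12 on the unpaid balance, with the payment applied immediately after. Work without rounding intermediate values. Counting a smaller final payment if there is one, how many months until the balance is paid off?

48 months

Monthly rate r = 9.2%/12 = 0.766667% = 0.00766667.
Recurrence: B ← B·(1+r) − $25.00.
Month 1: interest $7.59; balance after payment $972.59.
Month 2: interest $7.46; balance after payment $955.05.
Closed form: n = −ln(1 − rB₀/P)/ln(1+r) = −ln(0.6964)/ln(1.00767) ≈ 47.376, so the balance reaches zero during payment 48.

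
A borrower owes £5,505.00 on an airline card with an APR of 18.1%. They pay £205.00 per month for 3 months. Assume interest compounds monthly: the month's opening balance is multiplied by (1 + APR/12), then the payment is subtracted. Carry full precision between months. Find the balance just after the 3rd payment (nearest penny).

Monthly rate r = 18.1%/12 = 1.50833% = 0.0150833.
Each month: B ← B·(1+r) − £205.00.
Month 1: interest £83.03; balance after payment £5,383.03.
Month 2: interest £81.19; balance after payment £5,259.23.
Month 3: interest £79.33; balance after payment £5,133.55.

£5,133.55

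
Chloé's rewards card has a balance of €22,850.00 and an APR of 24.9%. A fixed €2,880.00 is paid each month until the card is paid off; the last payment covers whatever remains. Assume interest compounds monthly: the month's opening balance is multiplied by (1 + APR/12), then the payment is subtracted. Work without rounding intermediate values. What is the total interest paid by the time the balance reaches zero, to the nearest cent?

Monthly rate r = 24.9%/12 = 2.075% = 0.02075.
Payoff takes n = ⌈−ln(1 − rB₀/P)/ln(1+r)⌉ = ⌈8.759⌉ = 9 payments; the last is €2,190.28.
Total paid = 8·€2,880.00 + €2,190.28 = €25,230.28.
Total interest = total paid − principal = €25,230.28 − €22,850.00 = €2,380.28.

€2,380.28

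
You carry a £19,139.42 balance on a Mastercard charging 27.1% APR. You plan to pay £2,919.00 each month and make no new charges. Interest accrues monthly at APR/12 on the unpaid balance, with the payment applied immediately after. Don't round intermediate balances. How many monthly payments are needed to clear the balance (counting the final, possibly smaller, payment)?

Monthly rate r = 27.1%/12 = 2.25833% = 0.0225833.
Recurrence: B ← B·(1+r) − £2,919.00.
Month 1: interest £432.23; balance after payment £16,652.65.
Month 2: interest £376.07; balance after payment £14,109.72.
Closed form: n = −ln(1 − rB₀/P)/ln(1+r) = −ln(0.85192)/ln(1.02258) ≈ 7.176, so the balance reaches zero during payment 8.

8 payments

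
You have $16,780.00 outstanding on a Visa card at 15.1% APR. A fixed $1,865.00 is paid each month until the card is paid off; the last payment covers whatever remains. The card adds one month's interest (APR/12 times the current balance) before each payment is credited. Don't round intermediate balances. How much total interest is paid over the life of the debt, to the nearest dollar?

Monthly rate r = 15.1%/12 = 1.25833% = 0.0125833.
Payoff takes n = ⌈−ln(1 − rB₀/P)/ln(1+r)⌉ = ⌈9.609⌉ = 10 payments; the last is $1,137.86.
Total paid = 9·$1,865.00 + $1,137.86 = $17,922.86.
Total interest = total paid − principal = $17,922.86 − $16,780.00 = $1,142.86.

$1,143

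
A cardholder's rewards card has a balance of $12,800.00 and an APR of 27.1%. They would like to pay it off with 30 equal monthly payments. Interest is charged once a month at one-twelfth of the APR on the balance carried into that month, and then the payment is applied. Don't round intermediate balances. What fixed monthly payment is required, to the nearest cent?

$592.02

Monthly rate r = 27.1%/12 = 2.25833% = 0.0225833.
Level-payment amortization: P = B₀·r / (1 − (1+r)^(−n)) = 12800.00·0.0225833 / (1 − 1.02258^(−30)).
Denominator 1 − (1+r)^(−30) = 0.488272569.
P = 289.067 / 0.488272569 ≈ 592.02.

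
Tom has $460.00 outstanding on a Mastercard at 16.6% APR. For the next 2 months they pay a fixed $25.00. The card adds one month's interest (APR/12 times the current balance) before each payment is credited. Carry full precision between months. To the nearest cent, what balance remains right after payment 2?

$422.47

Monthly rate r = 16.6%/12 = 1.38333% = 0.0138333.
Each month: B ← B·(1+r) − $25.00.
Month 1: interest $6.36; balance after payment $441.36.
Month 2: interest $6.11; balance after payment $422.47.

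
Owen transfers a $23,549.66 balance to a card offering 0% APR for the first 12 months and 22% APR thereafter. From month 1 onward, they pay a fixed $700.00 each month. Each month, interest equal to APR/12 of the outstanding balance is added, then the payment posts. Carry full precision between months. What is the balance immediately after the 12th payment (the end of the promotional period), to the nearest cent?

$15,149.66

Promo months 1–12 at r₀ = 0%/12 = 0; months 13+ at r₁ = 22%/12 = 0.0183333.
After month 12 (no interest yet): B = $23,549.66 − 12·$700.00 = $15,149.66.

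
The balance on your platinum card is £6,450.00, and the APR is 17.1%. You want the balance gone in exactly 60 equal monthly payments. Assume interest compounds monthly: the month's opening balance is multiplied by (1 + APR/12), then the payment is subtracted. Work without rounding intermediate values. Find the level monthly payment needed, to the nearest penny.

Monthly rate r = 17.1%/12 = 1.425% = 0.01425.
Level-payment amortization: P = B₀·r / (1 − (1+r)^(−n)) = 6450.00·0.01425 / (1 − 1.01425^(−60)).
Denominator 1 − (1+r)^(−60) = 0.57214263.
P = 91.9125 / 0.57214263 ≈ 160.65.

£160.65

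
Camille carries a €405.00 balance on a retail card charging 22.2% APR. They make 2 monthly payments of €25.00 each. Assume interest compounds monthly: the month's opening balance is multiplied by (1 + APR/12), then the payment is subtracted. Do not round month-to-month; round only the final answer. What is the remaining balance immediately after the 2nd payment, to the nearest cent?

Monthly rate r = 22.2%/12 = 1.85% = 0.0185.
Each month: B ← B·(1+r) − €25.00.
Month 1: interest €7.49; balance after payment €387.49.
Month 2: interest €7.17; balance after payment €369.66.

€369.66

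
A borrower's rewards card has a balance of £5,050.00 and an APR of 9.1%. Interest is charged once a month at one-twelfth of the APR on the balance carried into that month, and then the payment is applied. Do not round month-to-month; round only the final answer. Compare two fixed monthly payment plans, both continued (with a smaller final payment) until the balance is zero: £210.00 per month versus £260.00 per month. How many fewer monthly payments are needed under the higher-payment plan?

5 fewer payments

Monthly rate r = 9.1%/12 = 0.758333% = 0.00758333.
At £210.00/mo: n = ⌈−ln(1 − rB₀/P)/ln(1+r)⌉ = 27 payments (last £136.71); total interest = total paid − £5,050.00 = £546.71.
At £260.00/mo: 22 payments (last £23.78); total interest £433.78.
Payments saved = 27 − 22 = 5.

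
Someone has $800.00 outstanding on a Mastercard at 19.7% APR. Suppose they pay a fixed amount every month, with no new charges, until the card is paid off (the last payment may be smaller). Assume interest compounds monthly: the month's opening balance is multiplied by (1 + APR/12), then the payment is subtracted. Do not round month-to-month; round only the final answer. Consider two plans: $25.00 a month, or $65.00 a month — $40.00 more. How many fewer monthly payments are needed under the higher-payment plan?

Monthly rate r = 19.7%/12 = 1.64167% = 0.0164167.
At $25.00/mo: n = ⌈−ln(1 − rB₀/P)/ln(1+r)⌉ = 46 payments (last $19.06); total interest = total paid − $800.00 = $344.06.
At $65.00/mo: 14 payments (last $56.06); total interest $101.06.
Payments saved = 46 − 14 = 32.

32 fewer payments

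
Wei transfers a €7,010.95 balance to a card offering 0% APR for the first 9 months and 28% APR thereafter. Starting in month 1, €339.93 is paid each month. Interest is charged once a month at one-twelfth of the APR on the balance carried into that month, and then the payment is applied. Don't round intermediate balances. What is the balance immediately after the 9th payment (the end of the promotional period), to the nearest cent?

€3,951.58

Promo months 1–9 at r₀ = 0%/12 = 0; months 10+ at r₁ = 28%/12 = 0.0233333.
After month 9 (no interest yet): B = €7,010.95 − 9·€339.93 = €3,951.58.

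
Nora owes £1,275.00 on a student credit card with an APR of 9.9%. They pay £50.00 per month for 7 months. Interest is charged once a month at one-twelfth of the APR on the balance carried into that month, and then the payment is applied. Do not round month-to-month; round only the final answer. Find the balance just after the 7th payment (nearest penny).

£991.70

Monthly rate r = 9.9%/12 = 0.825% = 0.00825.
Each month: B ← B·(1+r) − £50.00.
Month 1: interest £10.52; balance after payment £1,235.52.
Month 2: interest £10.19; balance after payment £1,195.71.
Month 3: interest £9.86; balance after payment £1,155.58.
Month 4: interest £9.53; balance after payment £1,115.11.
Month 5: interest £9.20; balance after payment £1,074.31.
Month 6: interest £8.86; balance after payment £1,033.17.
Month 7: interest £8.52; balance after payment £991.70.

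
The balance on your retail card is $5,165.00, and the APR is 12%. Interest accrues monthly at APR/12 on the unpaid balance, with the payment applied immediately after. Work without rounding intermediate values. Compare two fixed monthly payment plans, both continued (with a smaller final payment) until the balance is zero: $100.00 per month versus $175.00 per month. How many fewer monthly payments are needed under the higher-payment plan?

38 fewer payments

Monthly rate r = 12%/12 = 1% = 0.01.
At $100.00/mo: n = ⌈−ln(1 − rB₀/P)/ln(1+r)⌉ = 74 payments (last $3.33); total interest = total paid − $5,165.00 = $2,138.33.
At $175.00/mo: 36 payments (last $26.47); total interest $986.47.
Payments saved = 74 − 36 = 38.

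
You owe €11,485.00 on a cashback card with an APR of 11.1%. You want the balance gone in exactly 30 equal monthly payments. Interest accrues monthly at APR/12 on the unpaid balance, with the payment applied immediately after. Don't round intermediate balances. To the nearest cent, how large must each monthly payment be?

€440.16

Monthly rate r = 11.1%/12 = 0.925% = 0.00925.
Level-payment amortization: P = B₀·r / (1 − (1+r)^(−n)) = 11485.00·0.00925 / (1 − 1.00925^(−30)).
Denominator 1 − (1+r)^(−30) = 0.241357345.
P = 106.236 / 0.241357345 ≈ 440.16.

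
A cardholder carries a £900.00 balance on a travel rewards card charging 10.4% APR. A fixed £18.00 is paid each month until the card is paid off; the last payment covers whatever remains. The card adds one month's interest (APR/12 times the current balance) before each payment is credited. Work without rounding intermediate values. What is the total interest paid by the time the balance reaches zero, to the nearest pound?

£285

Monthly rate r = 10.4%/12 = 0.866667% = 0.00866667.
Payoff takes n = ⌈−ln(1 − rB₀/P)/ln(1+r)⌉ = ⌈65.820⌉ = 66 payments; the last is £14.78.
Total paid = 65·£18.00 + £14.78 = £1,184.78.
Total interest = total paid − principal = £1,184.78 − £900.00 = £284.78.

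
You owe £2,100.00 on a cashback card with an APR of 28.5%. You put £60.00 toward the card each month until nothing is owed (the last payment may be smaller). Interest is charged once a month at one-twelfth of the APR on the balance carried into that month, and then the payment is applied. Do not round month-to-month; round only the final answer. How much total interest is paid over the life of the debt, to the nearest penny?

£2,448.45

Monthly rate r = 28.5%/12 = 2.375% = 0.02375.
Payoff takes n = ⌈−ln(1 − rB₀/P)/ln(1+r)⌉ = ⌈75.806⌉ = 76 payments; the last is £48.45.
Total paid = 75·£60.00 + £48.45 = £4,548.45.
Total interest = total paid − principal = £4,548.45 − £2,100.00 = £2,448.45.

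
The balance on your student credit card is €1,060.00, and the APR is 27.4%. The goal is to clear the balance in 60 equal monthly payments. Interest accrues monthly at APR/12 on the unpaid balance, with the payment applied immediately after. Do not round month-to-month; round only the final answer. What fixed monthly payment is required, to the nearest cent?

Monthly rate r = 27.4%/12 = 2.28333% = 0.0228333.
Level-payment amortization: P = B₀·r / (1 − (1+r)^(−n)) = 1060.00·0.0228333 / (1 − 1.02283^(−60)).
Denominator 1 − (1+r)^(−60) = 0.741947764.
P = 24.2033 / 0.741947764 ≈ 32.62.

€32.62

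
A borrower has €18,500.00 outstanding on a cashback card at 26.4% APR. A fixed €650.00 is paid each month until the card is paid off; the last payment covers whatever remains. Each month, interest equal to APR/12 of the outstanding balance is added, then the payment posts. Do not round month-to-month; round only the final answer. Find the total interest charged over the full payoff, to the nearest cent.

Monthly rate r = 26.4%/12 = 2.2% = 0.022.
Payoff takes n = ⌈−ln(1 − rB₀/P)/ln(1+r)⌉ = ⌈45.213⌉ = 46 payments; the last is €139.90.
Total paid = 45·€650.00 + €139.90 = €29,389.90.
Total interest = total paid − principal = €29,389.90 − €18,500.00 = €10,889.90.

€10,889.90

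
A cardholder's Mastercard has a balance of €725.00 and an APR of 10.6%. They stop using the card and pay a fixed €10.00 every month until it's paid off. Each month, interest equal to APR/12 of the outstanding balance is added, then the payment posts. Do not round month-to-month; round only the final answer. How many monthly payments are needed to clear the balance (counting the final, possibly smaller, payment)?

Monthly rate r = 10.6%/12 = 0.883333% = 0.00883333.
Recurrence: B ← B·(1+r) − €10.00.
Month 1: interest €6.40; balance after payment €721.40.
Month 2: interest €6.37; balance after payment €717.78.
Closed form: n = −ln(1 − rB₀/P)/ln(1+r) = −ln(0.35958)/ln(1.00883) ≈ 116.300, so the balance reaches zero during payment 117.

117 months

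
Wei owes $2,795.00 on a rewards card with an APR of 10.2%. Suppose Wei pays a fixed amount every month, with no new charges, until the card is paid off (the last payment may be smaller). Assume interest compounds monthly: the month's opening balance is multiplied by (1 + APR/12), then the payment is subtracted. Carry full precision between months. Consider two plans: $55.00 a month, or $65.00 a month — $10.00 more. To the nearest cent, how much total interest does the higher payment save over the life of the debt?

Monthly rate r = 10.2%/12 = 0.85% = 0.0085.
At $55.00/mo: n = ⌈−ln(1 − rB₀/P)/ln(1+r)⌉ = 67 payments (last $45.03); total interest = total paid − $2,795.00 = $880.03.
At $65.00/mo: 54 payments (last $48.60); total interest $698.60.
Interest saved = $880.03 − $698.60 = $181.43.

$181.43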